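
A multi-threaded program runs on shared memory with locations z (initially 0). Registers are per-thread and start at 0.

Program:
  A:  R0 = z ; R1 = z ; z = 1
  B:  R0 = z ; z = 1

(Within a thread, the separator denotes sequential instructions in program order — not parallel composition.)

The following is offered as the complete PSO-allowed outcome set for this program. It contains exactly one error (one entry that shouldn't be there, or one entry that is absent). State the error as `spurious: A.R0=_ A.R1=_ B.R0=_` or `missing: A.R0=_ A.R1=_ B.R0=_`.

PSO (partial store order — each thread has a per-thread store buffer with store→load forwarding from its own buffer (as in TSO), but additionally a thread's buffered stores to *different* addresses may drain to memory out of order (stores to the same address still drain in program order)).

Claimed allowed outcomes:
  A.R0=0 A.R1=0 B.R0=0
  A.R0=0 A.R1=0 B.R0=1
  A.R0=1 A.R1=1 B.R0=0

missing: A.R0=0 A.R1=1 B.R0=0

outcome vector order: (A.R0,A.R1,B.R0)
PSO (4): 000 001 010 110
PSO∖claimed = {010}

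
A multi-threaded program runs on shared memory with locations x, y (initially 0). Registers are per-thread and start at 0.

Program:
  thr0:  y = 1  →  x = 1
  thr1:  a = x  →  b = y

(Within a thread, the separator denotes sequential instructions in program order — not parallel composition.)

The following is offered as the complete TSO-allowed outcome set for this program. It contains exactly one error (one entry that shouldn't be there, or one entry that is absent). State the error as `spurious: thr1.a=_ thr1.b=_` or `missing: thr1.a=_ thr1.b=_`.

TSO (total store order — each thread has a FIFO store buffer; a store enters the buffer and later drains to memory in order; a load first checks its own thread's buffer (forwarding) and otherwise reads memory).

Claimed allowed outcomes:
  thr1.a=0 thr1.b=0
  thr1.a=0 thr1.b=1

missing: thr1.a=1 thr1.b=1

outcome vector order: (thr1.a,thr1.b)
TSO (3): <0 0>; <0 1>; <1 1>
TSO∖claimed = {<1 1>}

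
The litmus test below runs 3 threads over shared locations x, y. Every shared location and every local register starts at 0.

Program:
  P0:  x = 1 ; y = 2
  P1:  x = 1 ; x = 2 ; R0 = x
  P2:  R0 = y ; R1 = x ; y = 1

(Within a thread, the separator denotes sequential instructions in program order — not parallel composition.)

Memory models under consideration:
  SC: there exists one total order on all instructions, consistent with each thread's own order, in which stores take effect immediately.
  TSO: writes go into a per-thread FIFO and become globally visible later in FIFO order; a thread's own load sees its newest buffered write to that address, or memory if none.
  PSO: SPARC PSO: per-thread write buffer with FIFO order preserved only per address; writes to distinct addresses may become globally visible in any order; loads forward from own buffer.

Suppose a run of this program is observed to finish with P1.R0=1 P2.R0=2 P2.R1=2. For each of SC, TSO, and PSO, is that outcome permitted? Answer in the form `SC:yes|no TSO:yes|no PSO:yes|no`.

outcome vector order: (P1.R0,P2.R0,P2.R1)
SC (9): 100; 101; 102; 121; 200; 201; 202; 221; 222
TSO (9): 100; 101; 102; 121; 200; 201; 202; 221; 222
PSO (12): 100; 101; 102; 120; 121; 122; 200; 201; 202; 220; 221; 222
target 122 ∈ {PSO}

SC:no TSO:no PSO:yes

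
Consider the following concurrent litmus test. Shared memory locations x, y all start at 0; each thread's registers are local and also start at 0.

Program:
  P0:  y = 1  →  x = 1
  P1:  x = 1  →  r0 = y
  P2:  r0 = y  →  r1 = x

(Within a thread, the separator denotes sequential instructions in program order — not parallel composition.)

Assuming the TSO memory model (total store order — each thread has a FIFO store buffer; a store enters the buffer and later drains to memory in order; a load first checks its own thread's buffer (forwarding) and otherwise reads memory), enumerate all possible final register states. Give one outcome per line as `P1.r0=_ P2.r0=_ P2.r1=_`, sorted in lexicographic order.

P1.r0=0 P2.r0=0 P2.r1=0
P1.r0=0 P2.r0=0 P2.r1=1
P1.r0=0 P2.r0=1 P2.r1=0
P1.r0=0 P2.r0=1 P2.r1=1
P1.r0=1 P2.r0=0 P2.r1=0
P1.r0=1 P2.r0=0 P2.r1=1
P1.r0=1 P2.r0=1 P2.r1=0
P1.r0=1 P2.r0=1 P2.r1=1

outcome vector order: (P1.r0,P2.r0,P2.r1)
|TSO outcomes| = 8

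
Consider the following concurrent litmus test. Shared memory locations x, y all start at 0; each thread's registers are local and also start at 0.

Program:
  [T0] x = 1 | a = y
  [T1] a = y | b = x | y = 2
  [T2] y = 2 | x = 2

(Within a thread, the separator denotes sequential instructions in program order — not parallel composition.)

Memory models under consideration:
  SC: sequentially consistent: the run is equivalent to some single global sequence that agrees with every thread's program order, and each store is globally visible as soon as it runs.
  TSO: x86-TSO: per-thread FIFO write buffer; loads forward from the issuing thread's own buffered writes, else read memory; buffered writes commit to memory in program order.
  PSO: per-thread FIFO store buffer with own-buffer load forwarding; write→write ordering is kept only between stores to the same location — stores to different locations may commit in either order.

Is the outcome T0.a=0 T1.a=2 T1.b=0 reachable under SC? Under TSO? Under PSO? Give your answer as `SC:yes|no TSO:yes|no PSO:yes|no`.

outcome vector order: (T0.a,T1.a,T1.b)
SC: 11 outcomes — {(0,0,0) (0,0,1) (0,0,2) (0,2,1) (0,2,2) (2,0,0) (2,0,1) (2,0,2) (2,2,0) (2,2,1) (2,2,2)}
TSO: 12 outcomes — {(0,0,0) (0,0,1) (0,0,2) (0,2,0) (0,2,1) (0,2,2) (2,0,0) (2,0,1) (2,0,2) (2,2,0) (2,2,1) (2,2,2)}
PSO: 12 outcomes — {(0,0,0) (0,0,1) (0,0,2) (0,2,0) (0,2,1) (0,2,2) (2,0,0) (2,0,1) (2,0,2) (2,2,0) (2,2,1) (2,2,2)}
target (0,2,0) ∈ {TSO,PSO}

SC:no TSO:yes PSO:yes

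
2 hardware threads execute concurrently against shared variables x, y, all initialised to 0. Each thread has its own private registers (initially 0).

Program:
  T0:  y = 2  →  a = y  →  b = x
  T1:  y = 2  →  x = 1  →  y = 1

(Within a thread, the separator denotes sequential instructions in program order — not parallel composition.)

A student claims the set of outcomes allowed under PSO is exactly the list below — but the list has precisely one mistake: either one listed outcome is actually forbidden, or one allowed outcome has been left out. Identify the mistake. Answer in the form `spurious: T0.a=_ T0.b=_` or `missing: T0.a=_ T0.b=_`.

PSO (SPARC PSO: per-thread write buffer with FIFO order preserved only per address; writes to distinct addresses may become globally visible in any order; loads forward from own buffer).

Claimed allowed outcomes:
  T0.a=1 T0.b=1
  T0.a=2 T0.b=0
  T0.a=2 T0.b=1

outcome vector order: (T0.a,T0.b)
[PSO] allowed = {10; 11; 20; 21}
PSO∖claimed = {10}

missing: T0.a=1 T0.b=0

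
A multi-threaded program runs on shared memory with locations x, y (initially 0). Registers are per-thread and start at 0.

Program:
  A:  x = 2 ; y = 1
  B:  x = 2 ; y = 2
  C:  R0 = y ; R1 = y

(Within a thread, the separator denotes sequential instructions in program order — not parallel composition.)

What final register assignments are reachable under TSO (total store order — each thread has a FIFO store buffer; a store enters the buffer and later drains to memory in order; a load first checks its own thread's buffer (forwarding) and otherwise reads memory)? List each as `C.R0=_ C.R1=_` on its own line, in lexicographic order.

outcome vector order: (C.R0,C.R1)
|TSO outcomes| = 7

C.R0=0 C.R1=0
C.R0=0 C.R1=1
C.R0=0 C.R1=2
C.R0=1 C.R1=1
C.R0=1 C.R1=2
C.R0=2 C.R1=1
C.R0=2 C.R1=2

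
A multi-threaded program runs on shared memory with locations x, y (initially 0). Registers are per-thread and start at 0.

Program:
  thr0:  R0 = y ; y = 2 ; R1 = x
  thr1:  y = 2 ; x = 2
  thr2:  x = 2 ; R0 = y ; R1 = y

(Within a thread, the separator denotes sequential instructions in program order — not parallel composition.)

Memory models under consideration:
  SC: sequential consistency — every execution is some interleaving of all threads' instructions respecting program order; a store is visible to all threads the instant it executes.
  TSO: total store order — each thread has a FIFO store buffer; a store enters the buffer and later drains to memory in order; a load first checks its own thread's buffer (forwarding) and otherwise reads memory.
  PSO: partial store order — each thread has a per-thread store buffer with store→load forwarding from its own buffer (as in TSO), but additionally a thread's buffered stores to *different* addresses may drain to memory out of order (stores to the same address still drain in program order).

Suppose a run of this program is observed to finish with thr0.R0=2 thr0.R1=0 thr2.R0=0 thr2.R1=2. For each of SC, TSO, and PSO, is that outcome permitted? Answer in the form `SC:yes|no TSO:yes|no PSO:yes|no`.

outcome vector order: (thr0.R0,thr0.R1,thr2.R0,thr2.R1)
[SC] allowed = {(0,0,2,2), (0,2,0,0), (0,2,0,2), (0,2,2,2), (2,0,2,2), (2,2,0,0), (2,2,0,2), (2,2,2,2)}
[TSO] allowed = {(0,0,0,0), (0,0,0,2), (0,0,2,2), (0,2,0,0), (0,2,0,2), (0,2,2,2), (2,0,0,0), (2,0,0,2), (2,0,2,2), (2,2,0,0), (2,2,0,2), (2,2,2,2)}
[PSO] allowed = {(0,0,0,0), (0,0,0,2), (0,0,2,2), (0,2,0,0), (0,2,0,2), (0,2,2,2), (2,0,0,0), (2,0,0,2), (2,0,2,2), (2,2,0,0), (2,2,0,2), (2,2,2,2)}
target (2,0,0,2) ∈ {TSO,PSO}

SC:no TSO:yes PSO:yes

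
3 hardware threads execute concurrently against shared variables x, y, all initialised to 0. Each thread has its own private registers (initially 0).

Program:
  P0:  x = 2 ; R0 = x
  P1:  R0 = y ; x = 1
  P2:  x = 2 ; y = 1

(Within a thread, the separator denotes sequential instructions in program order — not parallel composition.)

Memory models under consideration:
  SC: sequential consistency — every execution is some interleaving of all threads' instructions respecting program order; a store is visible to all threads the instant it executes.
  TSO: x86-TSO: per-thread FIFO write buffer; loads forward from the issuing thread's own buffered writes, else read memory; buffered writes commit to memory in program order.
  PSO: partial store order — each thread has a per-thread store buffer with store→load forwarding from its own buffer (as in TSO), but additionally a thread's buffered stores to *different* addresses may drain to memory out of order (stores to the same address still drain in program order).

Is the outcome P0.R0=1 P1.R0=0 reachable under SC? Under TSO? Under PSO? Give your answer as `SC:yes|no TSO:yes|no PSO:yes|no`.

SC:yes TSO:yes PSO:yes

outcome vector order: (P0.R0,P1.R0)
under SC → (1,0) (1,1) (2,0) (2,1)
under TSO → (1,0) (1,1) (2,0) (2,1)
under PSO → (1,0) (1,1) (2,0) (2,1)
target (1,0) ∈ {SC,TSO,PSO}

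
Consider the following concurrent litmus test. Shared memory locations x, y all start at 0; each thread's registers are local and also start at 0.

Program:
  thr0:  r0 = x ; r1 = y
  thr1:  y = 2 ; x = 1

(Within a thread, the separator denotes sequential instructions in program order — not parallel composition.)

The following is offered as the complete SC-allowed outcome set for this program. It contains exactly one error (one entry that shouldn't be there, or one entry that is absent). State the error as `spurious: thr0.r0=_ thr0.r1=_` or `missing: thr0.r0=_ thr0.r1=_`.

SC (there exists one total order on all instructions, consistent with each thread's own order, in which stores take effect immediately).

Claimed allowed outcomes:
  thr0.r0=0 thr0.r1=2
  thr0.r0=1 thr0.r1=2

outcome vector order: (thr0.r0,thr0.r1)
[SC] allowed = {00 02 12}
SC∖claimed = {00}

missing: thr0.r0=0 thr0.r1=0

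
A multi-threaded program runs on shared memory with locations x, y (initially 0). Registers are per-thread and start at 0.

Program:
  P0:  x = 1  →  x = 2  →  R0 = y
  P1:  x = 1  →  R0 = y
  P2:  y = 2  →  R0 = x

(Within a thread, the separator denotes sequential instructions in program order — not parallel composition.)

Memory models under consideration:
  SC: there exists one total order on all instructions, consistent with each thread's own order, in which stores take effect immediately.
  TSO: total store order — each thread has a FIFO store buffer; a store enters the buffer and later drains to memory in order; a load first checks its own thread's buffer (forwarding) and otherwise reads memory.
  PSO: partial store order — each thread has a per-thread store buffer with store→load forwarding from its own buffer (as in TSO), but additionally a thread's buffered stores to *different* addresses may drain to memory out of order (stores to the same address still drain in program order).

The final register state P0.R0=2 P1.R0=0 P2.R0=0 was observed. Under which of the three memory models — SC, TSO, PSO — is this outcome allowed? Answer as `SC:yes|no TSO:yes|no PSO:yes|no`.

outcome vector order: (P0.R0,P1.R0,P2.R0)
under SC → <0 0 1> <0 0 2> <0 2 1> <0 2 2> <2 0 1> <2 0 2> <2 2 0> <2 2 1> <2 2 2>
under TSO → <0 0 0> <0 0 1> <0 0 2> <0 2 0> <0 2 1> <0 2 2> <2 0 0> <2 0 1> <2 0 2> <2 2 0> <2 2 1> <2 2 2>
under PSO → <0 0 0> <0 0 1> <0 0 2> <0 2 0> <0 2 1> <0 2 2> <2 0 0> <2 0 1> <2 0 2> <2 2 0> <2 2 1> <2 2 2>
target <2 0 0> ∈ {TSO,PSO}

SC:no TSO:yes PSO:yes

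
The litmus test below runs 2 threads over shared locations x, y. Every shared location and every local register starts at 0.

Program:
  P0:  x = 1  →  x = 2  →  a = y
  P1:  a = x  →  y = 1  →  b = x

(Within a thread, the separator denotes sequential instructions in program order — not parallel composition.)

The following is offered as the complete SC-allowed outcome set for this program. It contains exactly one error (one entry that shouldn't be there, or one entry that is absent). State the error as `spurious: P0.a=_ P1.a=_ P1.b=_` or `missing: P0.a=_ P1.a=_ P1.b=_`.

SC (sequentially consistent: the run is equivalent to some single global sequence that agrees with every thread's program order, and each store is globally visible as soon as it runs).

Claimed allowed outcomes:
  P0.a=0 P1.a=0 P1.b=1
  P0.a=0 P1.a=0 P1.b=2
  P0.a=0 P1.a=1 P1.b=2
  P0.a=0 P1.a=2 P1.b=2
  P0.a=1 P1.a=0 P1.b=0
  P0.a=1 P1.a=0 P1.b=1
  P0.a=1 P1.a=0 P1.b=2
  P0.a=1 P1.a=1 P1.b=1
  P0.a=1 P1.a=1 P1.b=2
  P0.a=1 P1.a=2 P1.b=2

spurious: P0.a=0 P1.a=0 P1.b=1

outcome vector order: (P0.a,P1.a,P1.b)
[SC] allowed = {0/0/2 0/1/2 0/2/2 1/0/0 1/0/1 1/0/2 1/1/1 1/1/2 1/2/2}
claimed∖SC = {0/0/1}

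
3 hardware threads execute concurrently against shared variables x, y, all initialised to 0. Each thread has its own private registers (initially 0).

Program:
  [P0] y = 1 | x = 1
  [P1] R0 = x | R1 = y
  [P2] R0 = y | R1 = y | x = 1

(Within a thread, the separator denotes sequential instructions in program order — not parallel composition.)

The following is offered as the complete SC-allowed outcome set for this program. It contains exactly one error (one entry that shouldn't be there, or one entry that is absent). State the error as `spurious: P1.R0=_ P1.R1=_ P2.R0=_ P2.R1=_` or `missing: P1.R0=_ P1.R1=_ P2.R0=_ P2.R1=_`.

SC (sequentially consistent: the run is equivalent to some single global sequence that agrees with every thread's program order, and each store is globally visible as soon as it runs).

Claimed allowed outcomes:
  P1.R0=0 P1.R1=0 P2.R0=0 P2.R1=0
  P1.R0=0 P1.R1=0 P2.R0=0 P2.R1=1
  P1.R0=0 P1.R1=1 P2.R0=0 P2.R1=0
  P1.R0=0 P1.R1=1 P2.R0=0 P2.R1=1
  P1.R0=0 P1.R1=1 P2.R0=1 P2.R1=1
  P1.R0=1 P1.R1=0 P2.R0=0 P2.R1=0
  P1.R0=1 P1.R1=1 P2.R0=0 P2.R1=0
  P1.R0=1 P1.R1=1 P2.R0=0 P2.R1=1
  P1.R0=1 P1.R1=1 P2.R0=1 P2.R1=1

missing: P1.R0=0 P1.R1=0 P2.R0=1 P2.R1=1

outcome vector order: (P1.R0,P1.R1,P2.R0,P2.R1)
under SC → <0 0 0 0> <0 0 0 1> <0 0 1 1> <0 1 0 0> <0 1 0 1> <0 1 1 1> <1 0 0 0> <1 1 0 0> <1 1 0 1> <1 1 1 1>
SC∖claimed = {<0 0 1 1>}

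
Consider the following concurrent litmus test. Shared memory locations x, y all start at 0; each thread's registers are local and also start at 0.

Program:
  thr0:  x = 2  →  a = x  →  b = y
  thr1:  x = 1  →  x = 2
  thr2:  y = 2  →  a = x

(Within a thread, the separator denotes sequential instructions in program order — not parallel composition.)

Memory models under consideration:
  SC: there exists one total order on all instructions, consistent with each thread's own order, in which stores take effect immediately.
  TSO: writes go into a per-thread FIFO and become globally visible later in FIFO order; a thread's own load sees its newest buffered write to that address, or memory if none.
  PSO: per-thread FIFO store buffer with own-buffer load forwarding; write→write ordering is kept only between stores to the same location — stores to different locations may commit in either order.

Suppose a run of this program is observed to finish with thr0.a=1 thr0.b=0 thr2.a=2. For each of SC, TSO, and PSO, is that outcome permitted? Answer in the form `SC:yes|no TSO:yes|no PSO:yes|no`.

outcome vector order: (thr0.a,thr0.b,thr2.a)
[SC] allowed = {<1 0 1>, <1 0 2>, <1 2 0>, <1 2 1>, <1 2 2>, <2 0 1>, <2 0 2>, <2 2 0>, <2 2 1>, <2 2 2>}
[TSO] allowed = {<1 0 0>, <1 0 1>, <1 0 2>, <1 2 0>, <1 2 1>, <1 2 2>, <2 0 0>, <2 0 1>, <2 0 2>, <2 2 0>, <2 2 1>, <2 2 2>}
[PSO] allowed = {<1 0 0>, <1 0 1>, <1 0 2>, <1 2 0>, <1 2 1>, <1 2 2>, <2 0 0>, <2 0 1>, <2 0 2>, <2 2 0>, <2 2 1>, <2 2 2>}
target <1 0 2> ∈ {SC,TSO,PSO}

SC:yes TSO:yes PSO:yes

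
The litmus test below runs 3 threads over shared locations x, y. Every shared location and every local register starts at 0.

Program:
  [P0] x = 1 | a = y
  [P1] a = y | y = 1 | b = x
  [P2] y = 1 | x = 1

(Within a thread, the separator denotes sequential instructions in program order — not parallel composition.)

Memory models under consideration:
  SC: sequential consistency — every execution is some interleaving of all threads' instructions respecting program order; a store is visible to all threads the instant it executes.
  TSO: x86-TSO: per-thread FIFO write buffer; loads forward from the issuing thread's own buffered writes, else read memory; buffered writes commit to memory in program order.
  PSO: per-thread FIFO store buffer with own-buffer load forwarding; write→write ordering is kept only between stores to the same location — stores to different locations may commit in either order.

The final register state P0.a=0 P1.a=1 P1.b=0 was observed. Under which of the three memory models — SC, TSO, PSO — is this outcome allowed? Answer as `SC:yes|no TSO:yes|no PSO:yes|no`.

SC:no TSO:yes PSO:yes

outcome vector order: (P0.a,P1.a,P1.b)
[SC] allowed = {(0,0,1), (0,1,1), (1,0,0), (1,0,1), (1,1,0), (1,1,1)}
[TSO] allowed = {(0,0,0), (0,0,1), (0,1,0), (0,1,1), (1,0,0), (1,0,1), (1,1,0), (1,1,1)}
[PSO] allowed = {(0,0,0), (0,0,1), (0,1,0), (0,1,1), (1,0,0), (1,0,1), (1,1,0), (1,1,1)}
target (0,1,0) ∈ {TSO,PSO}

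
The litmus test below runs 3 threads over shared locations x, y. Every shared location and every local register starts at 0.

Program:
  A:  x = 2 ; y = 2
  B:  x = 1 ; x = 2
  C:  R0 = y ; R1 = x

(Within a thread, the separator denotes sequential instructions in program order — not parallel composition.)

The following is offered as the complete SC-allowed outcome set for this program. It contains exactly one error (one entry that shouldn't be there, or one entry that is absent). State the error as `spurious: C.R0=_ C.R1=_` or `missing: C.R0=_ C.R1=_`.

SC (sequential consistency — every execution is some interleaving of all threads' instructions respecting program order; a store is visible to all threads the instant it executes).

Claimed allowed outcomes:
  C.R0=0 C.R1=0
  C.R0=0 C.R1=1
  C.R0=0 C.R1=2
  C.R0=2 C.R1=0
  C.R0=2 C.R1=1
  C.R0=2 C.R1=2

spurious: C.R0=2 C.R1=0

outcome vector order: (C.R0,C.R1)
SC: 5 outcomes — {(0,0); (0,1); (0,2); (2,1); (2,2)}
claimed∖SC = {(2,0)}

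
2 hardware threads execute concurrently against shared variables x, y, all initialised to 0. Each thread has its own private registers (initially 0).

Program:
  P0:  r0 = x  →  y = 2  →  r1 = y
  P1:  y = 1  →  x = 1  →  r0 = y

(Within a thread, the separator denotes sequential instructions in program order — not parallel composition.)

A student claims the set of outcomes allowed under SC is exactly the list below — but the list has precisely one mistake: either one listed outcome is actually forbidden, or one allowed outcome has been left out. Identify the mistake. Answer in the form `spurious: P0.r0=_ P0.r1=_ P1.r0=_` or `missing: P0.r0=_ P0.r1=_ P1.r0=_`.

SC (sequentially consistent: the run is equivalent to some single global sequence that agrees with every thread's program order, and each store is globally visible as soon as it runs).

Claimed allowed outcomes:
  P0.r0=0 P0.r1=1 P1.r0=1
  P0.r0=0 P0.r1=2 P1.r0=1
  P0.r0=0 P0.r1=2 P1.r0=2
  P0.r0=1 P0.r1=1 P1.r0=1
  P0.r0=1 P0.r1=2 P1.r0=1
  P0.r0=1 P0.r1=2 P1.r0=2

outcome vector order: (P0.r0,P0.r1,P1.r0)
SC (5): 0/1/1; 0/2/1; 0/2/2; 1/2/1; 1/2/2
claimed∖SC = {1/1/1}

spurious: P0.r0=1 P0.r1=1 P1.r0=1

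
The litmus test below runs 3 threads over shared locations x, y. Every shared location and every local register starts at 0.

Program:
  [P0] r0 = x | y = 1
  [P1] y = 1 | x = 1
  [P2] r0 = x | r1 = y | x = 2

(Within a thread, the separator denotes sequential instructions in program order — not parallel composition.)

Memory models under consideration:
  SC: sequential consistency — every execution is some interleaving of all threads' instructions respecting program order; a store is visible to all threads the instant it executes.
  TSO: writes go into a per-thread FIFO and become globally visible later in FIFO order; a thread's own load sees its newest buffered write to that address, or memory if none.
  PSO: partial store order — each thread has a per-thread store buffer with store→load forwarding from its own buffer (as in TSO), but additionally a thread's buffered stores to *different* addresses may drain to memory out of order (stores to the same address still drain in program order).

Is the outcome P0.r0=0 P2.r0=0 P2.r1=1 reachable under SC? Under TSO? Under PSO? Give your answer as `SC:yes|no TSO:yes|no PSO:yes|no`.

SC:yes TSO:yes PSO:yes

outcome vector order: (P0.r0,P2.r0,P2.r1)
under SC → (0,0,0), (0,0,1), (0,1,1), (1,0,0), (1,0,1), (1,1,1), (2,0,0), (2,0,1), (2,1,1)
under TSO → (0,0,0), (0,0,1), (0,1,1), (1,0,0), (1,0,1), (1,1,1), (2,0,0), (2,0,1), (2,1,1)
under PSO → (0,0,0), (0,0,1), (0,1,0), (0,1,1), (1,0,0), (1,0,1), (1,1,0), (1,1,1), (2,0,0), (2,0,1), (2,1,0), (2,1,1)
target (0,0,1) ∈ {SC,TSO,PSO}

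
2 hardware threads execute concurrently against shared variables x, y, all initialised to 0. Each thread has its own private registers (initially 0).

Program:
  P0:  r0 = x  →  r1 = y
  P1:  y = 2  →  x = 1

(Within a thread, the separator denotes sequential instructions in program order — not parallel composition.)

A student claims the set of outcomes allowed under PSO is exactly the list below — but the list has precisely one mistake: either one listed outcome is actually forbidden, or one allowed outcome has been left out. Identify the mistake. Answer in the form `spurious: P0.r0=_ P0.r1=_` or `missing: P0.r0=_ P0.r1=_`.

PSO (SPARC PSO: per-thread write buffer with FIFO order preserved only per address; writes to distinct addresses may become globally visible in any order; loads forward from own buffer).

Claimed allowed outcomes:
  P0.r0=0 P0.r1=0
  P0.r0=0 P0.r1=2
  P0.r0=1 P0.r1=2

missing: P0.r0=1 P0.r1=0

outcome vector order: (P0.r0,P0.r1)
[PSO] allowed = {<0 0>; <0 2>; <1 0>; <1 2>}
PSO∖claimed = {<1 0>}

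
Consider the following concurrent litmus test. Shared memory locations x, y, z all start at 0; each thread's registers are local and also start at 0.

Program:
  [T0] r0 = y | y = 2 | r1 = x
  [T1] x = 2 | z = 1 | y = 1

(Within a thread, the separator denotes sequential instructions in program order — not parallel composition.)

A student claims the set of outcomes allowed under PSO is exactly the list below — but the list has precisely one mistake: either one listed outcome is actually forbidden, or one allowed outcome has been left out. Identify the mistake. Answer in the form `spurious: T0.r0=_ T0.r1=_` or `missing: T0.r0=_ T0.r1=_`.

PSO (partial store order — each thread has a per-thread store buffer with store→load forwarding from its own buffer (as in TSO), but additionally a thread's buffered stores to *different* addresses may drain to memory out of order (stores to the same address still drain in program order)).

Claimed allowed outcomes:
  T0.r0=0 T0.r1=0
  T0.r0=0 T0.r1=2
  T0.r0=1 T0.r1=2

missing: T0.r0=1 T0.r1=0

outcome vector order: (T0.r0,T0.r1)
PSO: 4 outcomes — {<0 0> <0 2> <1 0> <1 2>}
PSO∖claimed = {<1 0>}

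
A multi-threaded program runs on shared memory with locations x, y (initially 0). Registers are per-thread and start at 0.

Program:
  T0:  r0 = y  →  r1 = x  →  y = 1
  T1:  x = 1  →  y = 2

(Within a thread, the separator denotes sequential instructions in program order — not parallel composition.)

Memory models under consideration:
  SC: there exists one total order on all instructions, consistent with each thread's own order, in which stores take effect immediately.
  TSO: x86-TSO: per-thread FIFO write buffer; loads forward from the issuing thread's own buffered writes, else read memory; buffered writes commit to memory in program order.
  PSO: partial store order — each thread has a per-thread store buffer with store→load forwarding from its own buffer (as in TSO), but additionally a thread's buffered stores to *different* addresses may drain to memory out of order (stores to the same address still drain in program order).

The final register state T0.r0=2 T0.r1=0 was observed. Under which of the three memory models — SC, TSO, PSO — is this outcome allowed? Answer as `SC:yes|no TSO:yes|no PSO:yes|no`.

outcome vector order: (T0.r0,T0.r1)
SC (3): 00 01 21
TSO (3): 00 01 21
PSO (4): 00 01 20 21
target 20 ∈ {PSO}

SC:no TSO:no PSO:yes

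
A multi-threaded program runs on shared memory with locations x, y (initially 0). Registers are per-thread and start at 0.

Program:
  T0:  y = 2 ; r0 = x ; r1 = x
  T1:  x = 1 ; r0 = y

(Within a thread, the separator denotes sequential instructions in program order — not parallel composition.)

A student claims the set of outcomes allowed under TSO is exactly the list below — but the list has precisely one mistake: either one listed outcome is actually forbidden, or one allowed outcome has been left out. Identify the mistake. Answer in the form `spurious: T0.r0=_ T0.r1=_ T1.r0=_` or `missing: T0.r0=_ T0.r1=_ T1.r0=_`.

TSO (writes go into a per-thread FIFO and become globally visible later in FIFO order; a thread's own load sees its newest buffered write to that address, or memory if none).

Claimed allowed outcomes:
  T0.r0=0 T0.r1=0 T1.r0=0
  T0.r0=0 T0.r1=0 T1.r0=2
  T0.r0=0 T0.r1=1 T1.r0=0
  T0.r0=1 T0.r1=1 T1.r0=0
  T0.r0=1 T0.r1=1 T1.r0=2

missing: T0.r0=0 T0.r1=1 T1.r0=2

outcome vector order: (T0.r0,T0.r1,T1.r0)
TSO: 6 outcomes — {0/0/0, 0/0/2, 0/1/0, 0/1/2, 1/1/0, 1/1/2}
TSO∖claimed = {0/1/2}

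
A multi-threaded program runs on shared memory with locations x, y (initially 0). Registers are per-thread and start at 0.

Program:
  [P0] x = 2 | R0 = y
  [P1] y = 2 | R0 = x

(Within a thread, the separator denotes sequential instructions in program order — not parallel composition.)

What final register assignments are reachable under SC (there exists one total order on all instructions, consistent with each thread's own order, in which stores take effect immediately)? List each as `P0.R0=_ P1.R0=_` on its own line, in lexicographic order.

outcome vector order: (P0.R0,P1.R0)
|SC outcomes| = 3

P0.R0=0 P1.R0=2
P0.R0=2 P1.R0=0
P0.R0=2 P1.R0=2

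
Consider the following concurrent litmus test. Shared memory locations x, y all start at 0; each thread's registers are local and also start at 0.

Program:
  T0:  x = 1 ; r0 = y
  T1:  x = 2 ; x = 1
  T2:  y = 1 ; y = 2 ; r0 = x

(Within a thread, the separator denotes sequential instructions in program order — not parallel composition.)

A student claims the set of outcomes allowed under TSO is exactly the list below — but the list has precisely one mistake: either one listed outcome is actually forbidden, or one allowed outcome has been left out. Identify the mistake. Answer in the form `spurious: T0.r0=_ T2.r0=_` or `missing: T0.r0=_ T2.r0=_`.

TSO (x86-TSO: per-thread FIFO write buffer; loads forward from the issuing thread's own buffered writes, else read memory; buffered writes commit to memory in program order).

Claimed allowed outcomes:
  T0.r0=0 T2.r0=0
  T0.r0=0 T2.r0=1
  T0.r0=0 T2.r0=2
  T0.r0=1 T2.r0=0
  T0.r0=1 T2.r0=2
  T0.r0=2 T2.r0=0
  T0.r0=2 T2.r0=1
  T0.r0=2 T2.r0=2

outcome vector order: (T0.r0,T2.r0)
TSO (9): 0/0, 0/1, 0/2, 1/0, 1/1, 1/2, 2/0, 2/1, 2/2
TSO∖claimed = {1/1}

missing: T0.r0=1 T2.r0=1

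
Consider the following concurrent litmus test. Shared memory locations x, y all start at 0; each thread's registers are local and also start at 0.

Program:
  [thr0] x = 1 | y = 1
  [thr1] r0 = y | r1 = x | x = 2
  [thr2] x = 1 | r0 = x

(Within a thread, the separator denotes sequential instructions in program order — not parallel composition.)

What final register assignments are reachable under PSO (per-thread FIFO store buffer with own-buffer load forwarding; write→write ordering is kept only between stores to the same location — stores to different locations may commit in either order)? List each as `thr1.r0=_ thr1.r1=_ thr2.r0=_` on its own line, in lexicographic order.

outcome vector order: (thr1.r0,thr1.r1,thr2.r0)
|PSO outcomes| = 8

thr1.r0=0 thr1.r1=0 thr2.r0=1
thr1.r0=0 thr1.r1=0 thr2.r0=2
thr1.r0=0 thr1.r1=1 thr2.r0=1
thr1.r0=0 thr1.r1=1 thr2.r0=2
thr1.r0=1 thr1.r1=0 thr2.r0=1
thr1.r0=1 thr1.r1=0 thr2.r0=2
thr1.r0=1 thr1.r1=1 thr2.r0=1
thr1.r0=1 thr1.r1=1 thr2.r0=2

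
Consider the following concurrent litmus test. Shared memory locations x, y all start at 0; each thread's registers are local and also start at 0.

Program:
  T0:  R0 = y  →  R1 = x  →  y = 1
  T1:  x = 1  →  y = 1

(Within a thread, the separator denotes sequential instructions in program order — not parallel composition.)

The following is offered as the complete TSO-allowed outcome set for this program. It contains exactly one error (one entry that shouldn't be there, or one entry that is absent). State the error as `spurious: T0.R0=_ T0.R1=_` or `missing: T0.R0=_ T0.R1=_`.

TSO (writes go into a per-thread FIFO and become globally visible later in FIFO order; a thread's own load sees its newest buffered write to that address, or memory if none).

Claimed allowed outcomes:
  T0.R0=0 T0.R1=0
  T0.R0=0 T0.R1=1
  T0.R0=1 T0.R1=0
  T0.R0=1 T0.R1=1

spurious: T0.R0=1 T0.R1=0

outcome vector order: (T0.R0,T0.R1)
TSO (3): 00; 01; 11
claimed∖TSO = {10}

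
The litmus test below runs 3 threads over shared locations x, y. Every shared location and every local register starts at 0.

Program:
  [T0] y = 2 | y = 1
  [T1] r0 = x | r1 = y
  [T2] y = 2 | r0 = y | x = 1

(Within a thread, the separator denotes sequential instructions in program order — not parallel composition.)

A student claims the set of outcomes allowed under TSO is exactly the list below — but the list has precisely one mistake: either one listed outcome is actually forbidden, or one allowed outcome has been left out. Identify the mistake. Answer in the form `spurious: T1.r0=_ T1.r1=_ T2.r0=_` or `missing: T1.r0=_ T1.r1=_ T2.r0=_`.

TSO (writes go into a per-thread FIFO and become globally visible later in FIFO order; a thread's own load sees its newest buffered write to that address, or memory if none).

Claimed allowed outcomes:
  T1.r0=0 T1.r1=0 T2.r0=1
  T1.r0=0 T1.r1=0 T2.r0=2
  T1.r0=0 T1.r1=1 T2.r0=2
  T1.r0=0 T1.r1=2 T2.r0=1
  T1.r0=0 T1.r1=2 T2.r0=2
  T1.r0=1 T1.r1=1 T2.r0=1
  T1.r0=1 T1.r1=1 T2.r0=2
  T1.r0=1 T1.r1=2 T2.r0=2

missing: T1.r0=0 T1.r1=1 T2.r0=1

outcome vector order: (T1.r0,T1.r1,T2.r0)
[TSO] allowed = {001, 002, 011, 012, 021, 022, 111, 112, 122}
TSO∖claimed = {011}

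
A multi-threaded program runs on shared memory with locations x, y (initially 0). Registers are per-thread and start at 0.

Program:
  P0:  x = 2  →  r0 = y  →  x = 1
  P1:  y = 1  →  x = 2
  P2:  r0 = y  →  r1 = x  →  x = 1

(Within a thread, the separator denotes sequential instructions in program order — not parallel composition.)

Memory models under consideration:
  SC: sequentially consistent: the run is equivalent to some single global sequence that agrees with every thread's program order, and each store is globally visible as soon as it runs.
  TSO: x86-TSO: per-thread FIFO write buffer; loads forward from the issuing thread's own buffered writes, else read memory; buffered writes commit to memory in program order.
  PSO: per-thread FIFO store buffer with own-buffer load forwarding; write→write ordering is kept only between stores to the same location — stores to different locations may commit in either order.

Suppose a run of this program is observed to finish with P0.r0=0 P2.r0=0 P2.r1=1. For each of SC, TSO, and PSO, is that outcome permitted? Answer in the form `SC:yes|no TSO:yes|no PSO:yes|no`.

SC:yes TSO:yes PSO:yes

outcome vector order: (P0.r0,P2.r0,P2.r1)
[SC] allowed = {(0,0,0); (0,0,1); (0,0,2); (0,1,1); (0,1,2); (1,0,0); (1,0,1); (1,0,2); (1,1,0); (1,1,1); (1,1,2)}
[TSO] allowed = {(0,0,0); (0,0,1); (0,0,2); (0,1,0); (0,1,1); (0,1,2); (1,0,0); (1,0,1); (1,0,2); (1,1,0); (1,1,1); (1,1,2)}
[PSO] allowed = {(0,0,0); (0,0,1); (0,0,2); (0,1,0); (0,1,1); (0,1,2); (1,0,0); (1,0,1); (1,0,2); (1,1,0); (1,1,1); (1,1,2)}
target (0,0,1) ∈ {SC,TSO,PSO}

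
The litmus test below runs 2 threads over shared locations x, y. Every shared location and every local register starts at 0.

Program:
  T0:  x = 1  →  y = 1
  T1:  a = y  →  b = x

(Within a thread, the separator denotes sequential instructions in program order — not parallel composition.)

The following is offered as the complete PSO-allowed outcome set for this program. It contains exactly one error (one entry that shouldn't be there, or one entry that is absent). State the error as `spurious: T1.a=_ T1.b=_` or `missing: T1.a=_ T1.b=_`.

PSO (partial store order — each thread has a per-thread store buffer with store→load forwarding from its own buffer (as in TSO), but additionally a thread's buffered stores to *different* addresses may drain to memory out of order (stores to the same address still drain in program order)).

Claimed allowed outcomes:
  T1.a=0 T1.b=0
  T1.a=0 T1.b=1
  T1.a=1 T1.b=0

outcome vector order: (T1.a,T1.b)
[PSO] allowed = {<0 0>, <0 1>, <1 0>, <1 1>}
PSO∖claimed = {<1 1>}

missing: T1.a=1 T1.b=1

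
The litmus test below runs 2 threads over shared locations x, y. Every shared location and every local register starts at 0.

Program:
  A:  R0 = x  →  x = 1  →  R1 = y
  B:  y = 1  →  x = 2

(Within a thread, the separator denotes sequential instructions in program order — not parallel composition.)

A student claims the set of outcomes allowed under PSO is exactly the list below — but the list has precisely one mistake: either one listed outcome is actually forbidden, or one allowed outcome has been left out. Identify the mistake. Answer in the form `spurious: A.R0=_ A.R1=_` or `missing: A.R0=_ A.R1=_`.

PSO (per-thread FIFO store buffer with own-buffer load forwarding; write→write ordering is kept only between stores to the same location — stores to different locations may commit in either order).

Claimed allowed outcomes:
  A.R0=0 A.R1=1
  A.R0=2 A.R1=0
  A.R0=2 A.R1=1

missing: A.R0=0 A.R1=0

outcome vector order: (A.R0,A.R1)
under PSO → 00, 01, 20, 21
PSO∖claimed = {00}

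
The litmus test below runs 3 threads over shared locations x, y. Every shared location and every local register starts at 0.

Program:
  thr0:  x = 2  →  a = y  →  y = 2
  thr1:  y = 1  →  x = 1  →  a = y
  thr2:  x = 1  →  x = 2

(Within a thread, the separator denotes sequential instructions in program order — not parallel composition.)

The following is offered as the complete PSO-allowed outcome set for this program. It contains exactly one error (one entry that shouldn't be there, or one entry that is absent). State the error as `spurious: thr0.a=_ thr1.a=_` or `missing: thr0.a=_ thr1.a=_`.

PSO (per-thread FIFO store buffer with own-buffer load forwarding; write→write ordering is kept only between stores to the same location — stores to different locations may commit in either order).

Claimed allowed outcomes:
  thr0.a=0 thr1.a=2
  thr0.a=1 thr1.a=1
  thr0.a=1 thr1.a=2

outcome vector order: (thr0.a,thr1.a)
under PSO → 01 02 11 12
PSO∖claimed = {01}

missing: thr0.a=0 thr1.a=1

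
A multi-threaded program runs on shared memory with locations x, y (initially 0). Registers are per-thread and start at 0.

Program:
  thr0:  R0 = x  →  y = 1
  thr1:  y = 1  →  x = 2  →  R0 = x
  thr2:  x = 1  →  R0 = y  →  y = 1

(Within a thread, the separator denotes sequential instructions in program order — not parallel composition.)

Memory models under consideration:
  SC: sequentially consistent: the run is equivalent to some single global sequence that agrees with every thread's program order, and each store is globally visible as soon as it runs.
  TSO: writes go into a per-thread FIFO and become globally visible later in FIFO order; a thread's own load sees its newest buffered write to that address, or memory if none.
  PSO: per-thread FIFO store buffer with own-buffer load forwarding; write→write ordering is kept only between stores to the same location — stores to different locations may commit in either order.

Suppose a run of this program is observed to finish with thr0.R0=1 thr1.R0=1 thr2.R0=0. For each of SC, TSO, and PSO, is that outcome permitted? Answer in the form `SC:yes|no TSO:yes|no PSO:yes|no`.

outcome vector order: (thr0.R0,thr1.R0,thr2.R0)
[SC] allowed = {0/1/1; 0/2/0; 0/2/1; 1/1/1; 1/2/0; 1/2/1; 2/1/1; 2/2/0; 2/2/1}
[TSO] allowed = {0/1/0; 0/1/1; 0/2/0; 0/2/1; 1/1/0; 1/1/1; 1/2/0; 1/2/1; 2/1/0; 2/1/1; 2/2/0; 2/2/1}
[PSO] allowed = {0/1/0; 0/1/1; 0/2/0; 0/2/1; 1/1/0; 1/1/1; 1/2/0; 1/2/1; 2/1/0; 2/1/1; 2/2/0; 2/2/1}
target 1/1/0 ∈ {TSO,PSO}

SC:no TSO:yes PSO:yes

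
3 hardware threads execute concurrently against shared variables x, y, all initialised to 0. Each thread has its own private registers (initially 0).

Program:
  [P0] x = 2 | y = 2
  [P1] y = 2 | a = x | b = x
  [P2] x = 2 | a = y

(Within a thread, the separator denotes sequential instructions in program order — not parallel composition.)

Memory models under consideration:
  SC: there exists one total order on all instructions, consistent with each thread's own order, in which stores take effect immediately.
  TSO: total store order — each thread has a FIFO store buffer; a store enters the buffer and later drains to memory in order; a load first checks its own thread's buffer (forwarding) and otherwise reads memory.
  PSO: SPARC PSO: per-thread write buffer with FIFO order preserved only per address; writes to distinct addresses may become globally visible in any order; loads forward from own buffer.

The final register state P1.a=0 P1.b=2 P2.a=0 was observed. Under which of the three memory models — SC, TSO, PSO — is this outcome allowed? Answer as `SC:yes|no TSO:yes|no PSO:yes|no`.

outcome vector order: (P1.a,P1.b,P2.a)
under SC → 002 022 220 222
under TSO → 000 002 020 022 220 222
under PSO → 000 002 020 022 220 222
target 020 ∈ {TSO,PSO}

SC:no TSO:yes PSO:yes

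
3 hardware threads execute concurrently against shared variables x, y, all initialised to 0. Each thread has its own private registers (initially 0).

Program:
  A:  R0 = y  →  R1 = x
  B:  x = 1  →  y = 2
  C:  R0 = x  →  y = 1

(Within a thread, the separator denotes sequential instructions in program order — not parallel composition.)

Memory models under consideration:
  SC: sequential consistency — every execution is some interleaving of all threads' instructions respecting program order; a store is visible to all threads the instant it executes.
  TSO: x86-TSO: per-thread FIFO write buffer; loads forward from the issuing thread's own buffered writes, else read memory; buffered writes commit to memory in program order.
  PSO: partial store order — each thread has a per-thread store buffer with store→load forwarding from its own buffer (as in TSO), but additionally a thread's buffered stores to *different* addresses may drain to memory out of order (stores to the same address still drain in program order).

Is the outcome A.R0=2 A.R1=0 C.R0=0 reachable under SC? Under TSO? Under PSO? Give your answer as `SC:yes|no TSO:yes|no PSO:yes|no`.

outcome vector order: (A.R0,A.R1,C.R0)
SC (9): <0 0 0>; <0 0 1>; <0 1 0>; <0 1 1>; <1 0 0>; <1 1 0>; <1 1 1>; <2 1 0>; <2 1 1>
TSO (9): <0 0 0>; <0 0 1>; <0 1 0>; <0 1 1>; <1 0 0>; <1 1 0>; <1 1 1>; <2 1 0>; <2 1 1>
PSO (11): <0 0 0>; <0 0 1>; <0 1 0>; <0 1 1>; <1 0 0>; <1 1 0>; <1 1 1>; <2 0 0>; <2 0 1>; <2 1 0>; <2 1 1>
target <2 0 0> ∈ {PSO}

SC:no TSO:no PSO:yes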